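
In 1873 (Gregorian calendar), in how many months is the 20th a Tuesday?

1

Check the 20th of each month of 1873: Jan 20: Mon, Feb 20: Thu, Mar 20: Thu, Apr 20: Sun, May 20: Tue, Jun 20: Fri, Jul 20: Sun, Aug 20: Wed, Sep 20: Sat, Oct 20: Mon, Nov 20: Thu, Dec 20: Sat.
Tuesday occurs in May — 1 month.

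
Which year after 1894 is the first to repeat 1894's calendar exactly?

1900

Two years share a calendar iff Jan 1 falls on the same weekday and both are leap or both are common. 1894: Jan 1 is Monday, common year.
1895: Jan 1 Tuesday, common
1896: Jan 1 Wednesday, leap
1897: Jan 1 Friday, common
1898: Jan 1 Saturday, common
1899: Jan 1 Sunday, common
1900: Jan 1 Monday, common
1900 matches on both conditions.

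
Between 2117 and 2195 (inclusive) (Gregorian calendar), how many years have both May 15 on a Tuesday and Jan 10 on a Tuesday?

3

Check each year's weekday for May 15 and Jan 10:
  2117: Sat/Sun  2118: Sun/Mon  2119: Mon/Tue  2120: Wed/Wed  2121: Thu/Fri  2122: Fri/Sat  2123: Sat/Sun  2124: Mon/Mon  2125: Tue/Wed  2126: Wed/Thu  2127: Thu/Fri  2128: Sat/Sat  2129: Sun/Mon  2130: Mon/Tue  …(51 more)…  2182: Wed/Thu  2183: Thu/Fri  2184: Sat/Sat  2185: Sun/Mon  2186: Mon/Tue  2187: Tue/Wed  2188: Thu/Thu  2189: Fri/Sat  2190: Sat/Sun  2191: Sun/Mon  2192: Tue/Tue ✓  2193: Wed/Thu  2194: Thu/Fri  2195: Fri/Sat
Both conditions hold in: 2136, 2164, 2192 — 3.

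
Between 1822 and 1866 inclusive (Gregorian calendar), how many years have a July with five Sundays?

20

July has 31 days; it has five Sundays when Sunday falls among the first (month-length − 28) days — i.e. when July 1 is one of Sunday/Saturday/Friday.
July 1 by year: 1822:Mon 1823:Tue 1824:Thu 1825:Fri✓ 1826:Sat✓ 1827:Sun✓ 1828:Tue 1829:Wed 1830:Thu 1831:Fri✓ 1832:Sun✓ 1833:Mon 1834:Tue 1835:Wed 1836:Fri✓ …(15 more)… 1852:Thu 1853:Fri✓ 1854:Sat✓ 1855:Sun✓ 1856:Tue 1857:Wed 1858:Thu 1859:Fri✓ 1860:Sun✓ 1861:Mon 1862:Tue 1863:Wed 1864:Fri✓ 1865:Sat✓ 1866:Sun✓
Years with five Sundays: 1825, 1826, 1827, 1831, 1832, 1836, 1837, 1838, 1842, 1843, 1848, 1849, 1853, 1854, 1855, 1859, 1860, 1864, 1865, 1866 → 20.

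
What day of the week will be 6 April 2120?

January 1, 2120 is a Monday.
April 6 is day 97 of the year, i.e. 96 days after Jan 1.
96 mod 7 = 5, so advance 5 weekdays from Monday: Saturday.

Saturday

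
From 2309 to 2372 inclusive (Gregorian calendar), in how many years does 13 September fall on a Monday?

Track 13 September's weekday year by year (advancing +1, or +2 across a Feb 29):
  2309: Mon ✓  2310: Tue (+1)  2311: Wed (+1)  2312: Fri (+2)  2313: Sat (+1)
  2314: Sun (+1)  2315: Mon (+1) ✓  2316: Wed (+2)  2317: Thu (+1)  2318: Fri (+1)
  2319: Sat (+1)  2320: Mon (+2) ✓  2321: Tue (+1)  2322: Wed (+1)  … (36 more years) …
  2359: Sun (+1)  2360: Tue (+2)  2361: Wed (+1)  2362: Thu (+1)  2363: Fri (+1)
  2364: Sun (+2)  2365: Mon (+1) ✓  2366: Tue (+1)  2367: Wed (+1)  2368: Fri (+2)
  2369: Sat (+1)  2370: Sun (+1)  2371: Mon (+1) ✓  2372: Wed (+2)
Monday years: 2309, 2315, 2320, 2326, 2337, 2343, 2348, 2354, 2365, 2371 — 10 in total.

10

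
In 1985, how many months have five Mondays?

4

A month of length L has five Mondays iff its first Monday is on day ≤ L−28 (so day 1–3 in a 31-day month, 1–2 in a 30-day month, day 1 in a leap February).
Checking each month of 1985: Jan starts Tue (31d); Feb starts Fri (28d); Mar starts Fri (31d); Apr starts Mon (30d) ✓; May starts Wed (31d); Jun starts Sat (30d); Jul starts Mon (31d) ✓; Aug starts Thu (31d); Sep starts Sun (30d) ✓; Oct starts Tue (31d); Nov starts Fri (30d); Dec starts Sun (31d) ✓.
Five-Monday months: April, July, September, December → 4.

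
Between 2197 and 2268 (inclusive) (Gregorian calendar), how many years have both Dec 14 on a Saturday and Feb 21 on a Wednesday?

Check each year's weekday for Dec 14 and Feb 21:
  2197: Thu/Tue  2198: Fri/Wed  2199: Sat/Thu  2200: Sun/Fri  2201: Mon/Sat  2202: Tue/Sun  2203: Wed/Mon  2204: Fri/Tue  2205: Sat/Thu  2206: Sun/Fri  2207: Mon/Sat  2208: Wed/Sun  2209: Thu/Tue  2210: Fri/Wed  …(44 more)…  2255: Fri/Wed  2256: Sun/Thu  2257: Mon/Sat  2258: Tue/Sun  2259: Wed/Mon  2260: Fri/Tue  2261: Sat/Thu  2262: Sun/Fri  2263: Mon/Sat  2264: Wed/Sun  2265: Thu/Tue  2266: Fri/Wed  2267: Sat/Thu  2268: Mon/Fri
Both conditions hold in: 2216, 2244 — 2.

2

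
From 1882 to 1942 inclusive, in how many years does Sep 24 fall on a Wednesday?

Track Sep 24's weekday year by year (advancing +1, or +2 across a Feb 29):
  1882: Sun  1883: Mon (+1)  1884: Wed (+2) ✓  1885: Thu (+1)  1886: Fri (+1)
  1887: Sat (+1)  1888: Mon (+2)  1889: Tue (+1)  1890: Wed (+1) ✓  1891: Thu (+1)
  1892: Sat (+2)  1893: Sun (+1)  1894: Mon (+1)  1895: Tue (+1)  … (33 more years) …
  1929: Tue (+1)  1930: Wed (+1) ✓  1931: Thu (+1)  1932: Sat (+2)  1933: Sun (+1)
  1934: Mon (+1)  1935: Tue (+1)  1936: Thu (+2)  1937: Fri (+1)  1938: Sat (+1)
  1939: Sun (+1)  1940: Tue (+2)  1941: Wed (+1) ✓  1942: Thu (+1)
Wednesday years: 1884, 1890, 1902, 1913, 1919, 1924, 1930, 1941 — 8 in total.

8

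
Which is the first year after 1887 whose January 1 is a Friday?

Jan 1 advances by 2 weekdays after a leap year and by 1 after a common year.
1887: Jan 1 is Saturday.
1888: Sunday (leap)
1889: Tuesday
1890: Wednesday
1891: Thursday
1892: Friday (leap)
1892 begins on a Friday

1892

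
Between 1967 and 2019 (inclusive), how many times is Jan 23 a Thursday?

7

Track Jan 23's weekday year by year (advancing +1, or +2 across a Feb 29):
  1967: Mon  1968: Tue (+1)  1969: Thu (+2) ✓  1970: Fri (+1)  1971: Sat (+1)
  1972: Sun (+1)  1973: Tue (+2)  1974: Wed (+1)  1975: Thu (+1) ✓  1976: Fri (+1)
  1977: Sun (+2)  1978: Mon (+1)  1979: Tue (+1)  1980: Wed (+1)  … (25 more years) …
  2006: Mon (+1)  2007: Tue (+1)  2008: Wed (+1)  2009: Fri (+2)  2010: Sat (+1)
  2011: Sun (+1)  2012: Mon (+1)  2013: Wed (+2)  2014: Thu (+1) ✓  2015: Fri (+1)
  2016: Sat (+1)  2017: Mon (+2)  2018: Tue (+1)  2019: Wed (+1)
Thursday years: 1969, 1975, 1986, 1992, 1997, 2003, 2014 — 7 in total.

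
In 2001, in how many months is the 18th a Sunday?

3

Check the 18th of each month of 2001: Jan 18: Thu, Feb 18: Sun, Mar 18: Sun, Apr 18: Wed, May 18: Fri, Jun 18: Mon, Jul 18: Wed, Aug 18: Sat, Sep 18: Tue, Oct 18: Thu, Nov 18: Sun, Dec 18: Tue.
Sunday occurs in February, March, November — 3 months.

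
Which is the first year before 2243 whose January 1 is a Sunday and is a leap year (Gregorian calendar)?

Jan 1 advances by 2 weekdays after a leap year and by 1 after a common year.
2243: Jan 1 is Sunday.
2242: Saturday
2241: Friday
2240: Wednesday (leap)
2239: Tuesday
2238: Monday
2237: Sunday
2236: Friday (leap)
2235: Thursday
2234: Wednesday
2233: Tuesday
2232: Sunday (leap)
2232 begins on a Sunday and is a leap year.

2232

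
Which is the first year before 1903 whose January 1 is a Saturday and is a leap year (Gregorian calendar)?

Jan 1 advances by 2 weekdays after a leap year and by 1 after a common year.
1903: Jan 1 is Thursday.
1902: Wednesday
1901: Tuesday
1900: Monday
1899: Sunday
1898: Saturday
1897: Friday
1896: Wednesday (leap)
1895: Tuesday
1894: Monday
1893: Sunday
1892: Friday (leap)
1891: Thursday
1890: Wednesday
1889: Tuesday
1888: Sunday (leap)
1887: Saturday
1886: Friday
1885: Thursday
1884: Tuesday (leap)
1883: Monday
1882: Sunday
1881: Saturday
1880: Thursday (leap)
1879: Wednesday
1878: Tuesday
1877: Monday
1876: Saturday (leap)
1876 begins on a Saturday and is a leap year.

1876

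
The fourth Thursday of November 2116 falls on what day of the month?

November 1, 2116 is a Sunday, so the first Thursday is the 5th.
The fourth Thursday is 5 + 21 = 26.

26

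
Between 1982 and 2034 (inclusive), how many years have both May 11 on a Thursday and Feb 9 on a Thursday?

Check each year's weekday for May 11 and Feb 9:
  1982: Tue/Tue  1983: Wed/Wed  1984: Fri/Thu  1985: Sat/Sat  1986: Sun/Sun  1987: Mon/Mon  1988: Wed/Tue  1989: Thu/Thu ✓  1990: Fri/Fri  1991: Sat/Sat  1992: Mon/Sun  1993: Tue/Tue  1994: Wed/Wed  1995: Thu/Thu ✓  …(25 more)…  2021: Tue/Tue  2022: Wed/Wed  2023: Thu/Thu ✓  2024: Sat/Fri  2025: Sun/Sun  2026: Mon/Mon  2027: Tue/Tue  2028: Thu/Wed  2029: Fri/Fri  2030: Sat/Sat  2031: Sun/Sun  2032: Tue/Mon  2033: Wed/Wed  2034: Thu/Thu ✓
Both conditions hold in: 1989, 1995, 2006, 2017, 2023, 2034 — 6.

6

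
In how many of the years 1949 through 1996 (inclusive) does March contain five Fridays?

March has 31 days; it has five Fridays when Friday falls among the first (month-length − 28) days — i.e. when March 1 is one of Friday/Thursday/Wednesday.
March 1 by year: 1949:Tue 1950:Wed✓ 1951:Thu✓ 1952:Sat 1953:Sun 1954:Mon 1955:Tue 1956:Thu✓ 1957:Fri✓ 1958:Sat 1959:Sun 1960:Tue 1961:Wed✓ 1962:Thu✓ 1963:Fri✓ …(18 more)… 1982:Mon 1983:Tue 1984:Thu✓ 1985:Fri✓ 1986:Sat 1987:Sun 1988:Tue 1989:Wed✓ 1990:Thu✓ 1991:Fri✓ 1992:Sun 1993:Mon 1994:Tue 1995:Wed✓ 1996:Fri✓
Years with five Fridays: 1950, 1951, 1956, 1957, 1961, 1962, 1963, 1967, 1968, 1972, 1973, 1974, 1978, 1979, 1984, 1985, 1989, 1990, 1991, 1995, 1996 → 21.

21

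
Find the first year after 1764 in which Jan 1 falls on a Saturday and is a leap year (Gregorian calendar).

Jan 1 advances by 2 weekdays after a leap year and by 1 after a common year.
1764: Jan 1 is Sunday (leap).
1765: Tuesday
1766: Wednesday
1767: Thursday
1768: Friday (leap)
1769: Sunday
1770: Monday
1771: Tuesday
1772: Wednesday (leap)
1773: Friday
1774: Saturday
1775: Sunday
1776: Monday (leap)
1777: Wednesday
1778: Thursday
1779: Friday
1780: Saturday (leap)
1780 begins on a Saturday and is a leap year.

1780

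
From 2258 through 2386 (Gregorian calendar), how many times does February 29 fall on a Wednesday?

Leap years in 2258–2386: 31 of them.
Feb 29 weekday advances by 5 (mod 7) from one leap year to the next four years later (or differs when a century non-leap intervenes).
Leap-day weekdays: 2260:Wed✓ 2264:Mon 2268:Sat 2272:Thu 2276:Tue 2280:Sun 2284:Fri 2288:Wed✓ 2292:Mon 2296:Sat 2304:Mon 2308:Sat 2312:Thu …(5 more)… 2336:Sat 2340:Thu 2344:Tue 2348:Sun 2352:Fri 2356:Wed✓ 2360:Mon 2364:Sat 2368:Thu 2372:Tue 2376:Sun 2380:Fri 2384:Wed✓
Wednesday: 2260, 2288, 2328, 2356, 2384 → 5.

5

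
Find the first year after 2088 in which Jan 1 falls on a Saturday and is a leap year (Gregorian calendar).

2124

Jan 1 advances by 2 weekdays after a leap year and by 1 after a common year.
2088: Jan 1 is Thursday (leap).
2089: Saturday
2090: Sunday
2091: Monday
2092: Tuesday (leap)
2093: Thursday
2094: Friday
2095: Saturday
2096: Sunday (leap)
2097: Tuesday
2098: Wednesday
2099: Thursday
2100: Friday
2101: Saturday
2102: Sunday
2103: Monday
2104: Tuesday (leap)
2105: Thursday
2106: Friday
2107: Saturday
2108: Sunday (leap)
2109: Tuesday
2110: Wednesday
2111: Thursday
2112: Friday (leap)
2113: Sunday
2114: Monday
2115: Tuesday
2116: Wednesday (leap)
2117: Friday
2118: Saturday
2119: Sunday
2120: Monday (leap)
2121: Wednesday
2122: Thursday
2123: Friday
2124: Saturday (leap)
2124 begins on a Saturday and is a leap year.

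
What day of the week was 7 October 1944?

Saturday

January 1, 1944 is a Saturday.
October 7 is day 281 of the year, i.e. 280 days after Jan 1.
280 mod 7 = 0, so advance 0 weekdays from Saturday: Saturday.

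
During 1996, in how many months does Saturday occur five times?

A month of length L has five Saturdays iff its first Saturday is on day ≤ L−28 (so day 1–3 in a 31-day month, 1–2 in a 30-day month, day 1 in a leap February).
Checking each month of 1996: Jan starts Mon (31d); Feb starts Thu (29d); Mar starts Fri (31d) ✓; Apr starts Mon (30d); May starts Wed (31d); Jun starts Sat (30d) ✓; Jul starts Mon (31d); Aug starts Thu (31d) ✓; Sep starts Sun (30d); Oct starts Tue (31d); Nov starts Fri (30d) ✓; Dec starts Sun (31d).
Five-Saturday months: March, June, August, November → 4.

4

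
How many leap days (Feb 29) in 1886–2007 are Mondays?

Leap years in 1886–2007: 29 of them.
Feb 29 weekday advances by 5 (mod 7) from one leap year to the next four years later (or differs when a century non-leap intervenes).
Leap-day weekdays: 1888:Wed 1892:Mon✓ 1896:Sat 1904:Mon✓ 1908:Sat 1912:Thu 1916:Tue 1920:Sun 1924:Fri 1928:Wed 1932:Mon✓ 1936:Sat 1940:Thu …(3 more)… 1956:Wed 1960:Mon✓ 1964:Sat 1968:Thu 1972:Tue 1976:Sun 1980:Fri 1984:Wed 1988:Mon✓ 1992:Sat 1996:Thu 2000:Tue 2004:Sun
Monday: 1892, 1904, 1932, 1960, 1988 → 5.

5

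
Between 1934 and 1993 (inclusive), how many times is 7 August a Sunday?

8

Track 7 August's weekday year by year (advancing +1, or +2 across a Feb 29):
  1934: Tue  1935: Wed (+1)  1936: Fri (+2)  1937: Sat (+1)  1938: Sun (+1) ✓
  1939: Mon (+1)  1940: Wed (+2)  1941: Thu (+1)  1942: Fri (+1)  1943: Sat (+1)
  1944: Mon (+2)  1945: Tue (+1)  1946: Wed (+1)  1947: Thu (+1)  … (32 more years) …
  1980: Thu (+2)  1981: Fri (+1)  1982: Sat (+1)  1983: Sun (+1) ✓  1984: Tue (+2)
  1985: Wed (+1)  1986: Thu (+1)  1987: Fri (+1)  1988: Sun (+2) ✓  1989: Mon (+1)
  1990: Tue (+1)  1991: Wed (+1)  1992: Fri (+2)  1993: Sat (+1)
Sunday years: 1938, 1949, 1955, 1960, 1966, 1977, 1983, 1988 — 8 in total.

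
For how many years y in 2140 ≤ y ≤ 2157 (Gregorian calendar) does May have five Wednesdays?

May has 31 days; it has five Wednesdays when Wednesday falls among the first (month-length − 28) days — i.e. when May 1 is one of Wednesday/Tuesday/Monday.
May 1 by year: 2140:Sun 2141:Mon✓ 2142:Tue✓ 2143:Wed✓ 2144:Fri 2145:Sat 2146:Sun 2147:Mon✓ 2148:Wed✓ 2149:Thu 2150:Fri 2151:Sat 2152:Mon✓ 2153:Tue✓ 2154:Wed✓ 2155:Thu 2156:Sat 2157:Sun
Years with five Wednesdays: 2141, 2142, 2143, 2147, 2148, 2152, 2153, 2154 → 8.

8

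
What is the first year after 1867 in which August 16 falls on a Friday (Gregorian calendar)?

1872

From one year to the next, a fixed date's weekday advances by 1, or by 2 when a Feb 29 lies between the two dates.
1867: August 16 is Friday.
1868: Sunday (+2)
1869: Monday (+1)
1870: Tuesday (+1)
1871: Wednesday (+1)
1872: Friday (+2)
August 16 falls on a Friday in 1872.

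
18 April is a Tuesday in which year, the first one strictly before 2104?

2102

From one year to the next, a fixed date's weekday advances by 1, or by 2 when a Feb 29 lies between the two dates.
2104: April 18 is Friday.
2103: Wednesday (−2)
2102: Tuesday (−1)
18 April falls on a Tuesday in 2102.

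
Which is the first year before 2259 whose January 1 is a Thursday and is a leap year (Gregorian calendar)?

Jan 1 advances by 2 weekdays after a leap year and by 1 after a common year.
2259: Jan 1 is Saturday.
2258: Friday
2257: Thursday
2256: Tuesday (leap)
2255: Monday
2254: Sunday
2253: Saturday
2252: Thursday (leap)
2252 begins on a Thursday and is a leap year.

2252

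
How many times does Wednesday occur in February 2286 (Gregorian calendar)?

February 2286 has 28 days and begins on Monday.
The first Wednesday is February 3.
Wednesdays fall on 3, 10, 17, 24 — that's 4.

4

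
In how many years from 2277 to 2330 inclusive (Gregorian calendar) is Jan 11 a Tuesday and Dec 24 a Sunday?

Check each year's weekday for Jan 11 and Dec 24:
  2277: Thu/Mon  2278: Fri/Tue  2279: Sat/Wed  2280: Sun/Fri  2281: Tue/Sat  2282: Wed/Sun  2283: Thu/Mon  2284: Fri/Wed  2285: Sun/Thu  2286: Mon/Fri  2287: Tue/Sat  2288: Wed/Mon  2289: Fri/Tue  2290: Sat/Wed  …(26 more)…  2317: Thu/Mon  2318: Fri/Tue  2319: Sat/Wed  2320: Sun/Fri  2321: Tue/Sat  2322: Wed/Sun  2323: Thu/Mon  2324: Fri/Wed  2325: Sun/Thu  2326: Mon/Fri  2327: Tue/Sat  2328: Wed/Mon  2329: Fri/Tue  2330: Sat/Wed
Both conditions hold in: 2316 — 1.

1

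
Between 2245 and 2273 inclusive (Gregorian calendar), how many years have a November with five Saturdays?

November has 30 days; it has five Saturdays when Saturday falls among the first (month-length − 28) days — i.e. when November 1 is one of Saturday/Friday.
November 1 by year: 2245:Sat✓ 2246:Sun 2247:Mon 2248:Wed 2249:Thu 2250:Fri✓ 2251:Sat✓ 2252:Mon 2253:Tue 2254:Wed 2255:Thu 2256:Sat✓ 2257:Sun 2258:Mon 2259:Tue 2260:Thu 2261:Fri✓ 2262:Sat✓ 2263:Sun 2264:Tue 2265:Wed 2266:Thu 2267:Fri✓ 2268:Sun 2269:Mon 2270:Tue 2271:Wed 2272:Fri✓ 2273:Sat✓
Years with five Saturdays: 2245, 2250, 2251, 2256, 2261, 2262, 2267, 2272, 2273 → 9.

9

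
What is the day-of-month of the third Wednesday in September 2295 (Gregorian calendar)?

18

September 1, 2295 is a Sunday, so the first Wednesday is the 4th.
The third Wednesday is 4 + 14 = 18.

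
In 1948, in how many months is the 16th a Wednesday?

1

Check the 16th of each month of 1948: Jan 16: Fri, Feb 16: Mon, Mar 16: Tue, Apr 16: Fri, May 16: Sun, Jun 16: Wed, Jul 16: Fri, Aug 16: Mon, Sep 16: Thu, Oct 16: Sat, Nov 16: Tue, Dec 16: Thu.
Wednesday occurs in June — 1 month.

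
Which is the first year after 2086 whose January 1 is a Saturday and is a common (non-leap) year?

2089

Jan 1 advances by 2 weekdays after a leap year and by 1 after a common year.
2086: Jan 1 is Tuesday.
2087: Wednesday
2088: Thursday (leap)
2089: Saturday
2089 begins on a Saturday and is a common year.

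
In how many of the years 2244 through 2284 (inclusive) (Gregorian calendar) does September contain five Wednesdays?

September has 30 days; it has five Wednesdays when Wednesday falls among the first (month-length − 28) days — i.e. when September 1 is one of Wednesday/Tuesday.
September 1 by year: 2244:Sun 2245:Mon 2246:Tue✓ 2247:Wed✓ 2248:Fri 2249:Sat 2250:Sun 2251:Mon 2252:Wed✓ 2253:Thu 2254:Fri 2255:Sat 2256:Mon 2257:Tue✓ 2258:Wed✓ …(11 more)… 2270:Thu 2271:Fri 2272:Sun 2273:Mon 2274:Tue✓ 2275:Wed✓ 2276:Fri 2277:Sat 2278:Sun 2279:Mon 2280:Wed✓ 2281:Thu 2282:Fri 2283:Sat 2284:Mon
Years with five Wednesdays: 2246, 2247, 2252, 2257, 2258, 2263, 2268, 2269, 2274, 2275, 2280 → 11.

11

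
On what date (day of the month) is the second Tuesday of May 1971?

11

May 1, 1971 is a Saturday, so the first Tuesday is the 4th.
The second Tuesday is 4 + 7 = 11.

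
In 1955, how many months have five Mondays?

4

A month of length L has five Mondays iff its first Monday is on day ≤ L−28 (so day 1–3 in a 31-day month, 1–2 in a 30-day month, day 1 in a leap February).
Checking each month of 1955: Jan starts Sat (31d) ✓; Feb starts Tue (28d); Mar starts Tue (31d); Apr starts Fri (30d); May starts Sun (31d) ✓; Jun starts Wed (30d); Jul starts Fri (31d); Aug starts Mon (31d) ✓; Sep starts Thu (30d); Oct starts Sat (31d) ✓; Nov starts Tue (30d); Dec starts Thu (31d).
Five-Monday months: January, May, August, October → 4.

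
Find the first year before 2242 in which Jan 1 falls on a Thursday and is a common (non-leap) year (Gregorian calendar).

Jan 1 advances by 2 weekdays after a leap year and by 1 after a common year.
2242: Jan 1 is Saturday.
2241: Friday
2240: Wednesday (leap)
2239: Tuesday
2238: Monday
2237: Sunday
2236: Friday (leap)
2235: Thursday
2235 begins on a Thursday and is a common year.

2235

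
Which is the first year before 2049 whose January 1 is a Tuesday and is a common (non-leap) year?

Jan 1 advances by 2 weekdays after a leap year and by 1 after a common year.
2049: Jan 1 is Friday.
2048: Wednesday (leap)
2047: Tuesday
2047 begins on a Tuesday and is a common year.

2047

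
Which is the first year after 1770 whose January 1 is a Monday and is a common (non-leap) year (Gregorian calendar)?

Jan 1 advances by 2 weekdays after a leap year and by 1 after a common year.
1770: Jan 1 is Monday.
1771: Tuesday
1772: Wednesday (leap)
1773: Friday
1774: Saturday
1775: Sunday
1776: Monday (leap)
1777: Wednesday
1778: Thursday
1779: Friday
1780: Saturday (leap)
1781: Monday
1781 begins on a Monday and is a common year.

1781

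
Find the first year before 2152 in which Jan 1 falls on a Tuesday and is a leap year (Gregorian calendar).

2132

Jan 1 advances by 2 weekdays after a leap year and by 1 after a common year.
2152: Jan 1 is Saturday (leap).
2151: Friday
2150: Thursday
2149: Wednesday
2148: Monday (leap)
2147: Sunday
2146: Saturday
2145: Friday
2144: Wednesday (leap)
2143: Tuesday
2142: Monday
2141: Sunday
2140: Friday (leap)
2139: Thursday
2138: Wednesday
2137: Tuesday
2136: Sunday (leap)
2135: Saturday
2134: Friday
2133: Thursday
2132: Tuesday (leap)
2132 begins on a Tuesday and is a leap year.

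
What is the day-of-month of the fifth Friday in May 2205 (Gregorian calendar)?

May 1, 2205 is a Wednesday, so the first Friday is the 3rd.
The fifth Friday is 3 + 28 = 31.

31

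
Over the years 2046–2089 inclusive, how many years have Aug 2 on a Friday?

Track Aug 2's weekday year by year (advancing +1, or +2 across a Feb 29):
  2046: Thu  2047: Fri (+1) ✓  2048: Sun (+2)  2049: Mon (+1)  2050: Tue (+1)
  2051: Wed (+1)  2052: Fri (+2) ✓  2053: Sat (+1)  2054: Sun (+1)  2055: Mon (+1)
  2056: Wed (+2)  2057: Thu (+1)  2058: Fri (+1) ✓  2059: Sat (+1)  … (16 more years) …
  2076: Sun (+2)  2077: Mon (+1)  2078: Tue (+1)  2079: Wed (+1)  2080: Fri (+2) ✓
  2081: Sat (+1)  2082: Sun (+1)  2083: Mon (+1)  2084: Wed (+2)  2085: Thu (+1)
  2086: Fri (+1) ✓  2087: Sat (+1)  2088: Mon (+2)  2089: Tue (+1)
Friday years: 2047, 2052, 2058, 2069, 2075, 2080, 2086 — 7 in total.

7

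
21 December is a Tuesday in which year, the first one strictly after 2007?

From one year to the next, a fixed date's weekday advances by 1, or by 2 when a Feb 29 lies between the two dates.
2007: December 21 is Friday.
2008: Sunday (+2)
2009: Monday (+1)
2010: Tuesday (+1)
21 December falls on a Tuesday in 2010.

2010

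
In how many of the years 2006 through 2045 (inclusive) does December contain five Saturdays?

18

December has 31 days; it has five Saturdays when Saturday falls among the first (month-length − 28) days — i.e. when December 1 is one of Saturday/Friday/Thursday.
December 1 by year: 2006:Fri✓ 2007:Sat✓ 2008:Mon 2009:Tue 2010:Wed 2011:Thu✓ 2012:Sat✓ 2013:Sun 2014:Mon 2015:Tue 2016:Thu✓ 2017:Fri✓ 2018:Sat✓ 2019:Sun 2020:Tue …(10 more)… 2031:Mon 2032:Wed 2033:Thu✓ 2034:Fri✓ 2035:Sat✓ 2036:Mon 2037:Tue 2038:Wed 2039:Thu✓ 2040:Sat✓ 2041:Sun 2042:Mon 2043:Tue 2044:Thu✓ 2045:Fri✓
Years with five Saturdays: 2006, 2007, 2011, 2012, 2016, 2017, 2018, 2022, 2023, 2028, 2029, 2033, 2034, 2035, 2039, 2040, 2044, 2045 → 18.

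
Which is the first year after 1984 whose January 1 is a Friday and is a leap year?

1988

Jan 1 advances by 2 weekdays after a leap year and by 1 after a common year.
1984: Jan 1 is Sunday (leap).
1985: Tuesday
1986: Wednesday
1987: Thursday
1988: Friday (leap)
1988 begins on a Friday and is a leap year.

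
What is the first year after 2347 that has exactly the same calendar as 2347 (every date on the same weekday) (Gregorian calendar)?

Two years share a calendar iff Jan 1 falls on the same weekday and both are leap or both are common. 2347: Jan 1 is Wednesday, common year.
2348: Jan 1 Thursday, leap
2349: Jan 1 Saturday, common
2350: Jan 1 Sunday, common
2351: Jan 1 Monday, common
2352: Jan 1 Tuesday, leap
2353: Jan 1 Thursday, common
2354: Jan 1 Friday, common
2355: Jan 1 Saturday, common
2356: Jan 1 Sunday, leap
2357: Jan 1 Tuesday, common
2358: Jan 1 Wednesday, common
2358 matches on both conditions.

2358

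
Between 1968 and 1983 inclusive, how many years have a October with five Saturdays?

7

October has 31 days; it has five Saturdays when Saturday falls among the first (month-length − 28) days — i.e. when October 1 is one of Saturday/Friday/Thursday.
October 1 by year: 1968:Tue 1969:Wed 1970:Thu✓ 1971:Fri✓ 1972:Sun 1973:Mon 1974:Tue 1975:Wed 1976:Fri✓ 1977:Sat✓ 1978:Sun 1979:Mon 1980:Wed 1981:Thu✓ 1982:Fri✓ 1983:Sat✓
Years with five Saturdays: 1970, 1971, 1976, 1977, 1981, 1982, 1983 → 7.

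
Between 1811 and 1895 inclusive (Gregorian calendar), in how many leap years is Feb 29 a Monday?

Leap years in 1811–1895: 21 of them.
Feb 29 weekday advances by 5 (mod 7) from one leap year to the next four years later (or differs when a century non-leap intervenes).
Leap-day weekdays: 1812:Sat 1816:Thu 1820:Tue 1824:Sun 1828:Fri 1832:Wed 1836:Mon✓ 1840:Sat 1844:Thu 1848:Tue 1852:Sun 1856:Fri 1860:Wed 1864:Mon✓ 1868:Sat 1872:Thu 1876:Tue 1880:Sun 1884:Fri 1888:Wed 1892:Mon✓
Monday: 1836, 1864, 1892 → 3.

3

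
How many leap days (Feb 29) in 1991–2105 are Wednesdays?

Leap years in 1991–2105: 28 of them.
Feb 29 weekday advances by 5 (mod 7) from one leap year to the next four years later (or differs when a century non-leap intervenes).
Leap-day weekdays: 1992:Sat 1996:Thu 2000:Tue 2004:Sun 2008:Fri 2012:Wed✓ 2016:Mon 2020:Sat 2024:Thu 2028:Tue 2032:Sun 2036:Fri 2040:Wed✓ 2044:Mon 2048:Sat 2052:Thu 2056:Tue 2060:Sun 2064:Fri 2068:Wed✓ 2072:Mon 2076:Sat 2080:Thu 2084:Tue 2088:Sun 2092:Fri 2096:Wed✓ 2104:Fri
Wednesday: 2012, 2040, 2068, 2096 → 4.

4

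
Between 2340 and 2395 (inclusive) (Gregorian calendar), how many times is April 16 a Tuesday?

8

Track April 16's weekday year by year (advancing +1, or +2 across a Feb 29):
  2340: Tue ✓  2341: Wed (+1)  2342: Thu (+1)  2343: Fri (+1)  2344: Sun (+2)
  2345: Mon (+1)  2346: Tue (+1) ✓  2347: Wed (+1)  2348: Fri (+2)  2349: Sat (+1)
  2350: Sun (+1)  2351: Mon (+1)  2352: Wed (+2)  2353: Thu (+1)  … (28 more years) …
  2382: Fri (+1)  2383: Sat (+1)  2384: Mon (+2)  2385: Tue (+1) ✓  2386: Wed (+1)
  2387: Thu (+1)  2388: Sat (+2)  2389: Sun (+1)  2390: Mon (+1)  2391: Tue (+1) ✓
  2392: Thu (+2)  2393: Fri (+1)  2394: Sat (+1)  2395: Sun (+1)
Tuesday years: 2340, 2346, 2357, 2363, 2368, 2374, 2385, 2391 — 8 in total.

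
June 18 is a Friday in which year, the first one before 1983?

1982

From one year to the next, a fixed date's weekday advances by 1, or by 2 when a Feb 29 lies between the two dates.
1983: June 18 is Saturday.
1982: Friday (−1)
June 18 falls on a Friday in 1982.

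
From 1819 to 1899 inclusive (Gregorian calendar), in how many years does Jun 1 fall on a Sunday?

11

Track Jun 1's weekday year by year (advancing +1, or +2 across a Feb 29):
  1819: Tue  1820: Thu (+2)  1821: Fri (+1)  1822: Sat (+1)  1823: Sun (+1) ✓
  1824: Tue (+2)  1825: Wed (+1)  1826: Thu (+1)  1827: Fri (+1)  1828: Sun (+2) ✓
  1829: Mon (+1)  1830: Tue (+1)  1831: Wed (+1)  1832: Fri (+2)  … (53 more years) …
  1886: Tue (+1)  1887: Wed (+1)  1888: Fri (+2)  1889: Sat (+1)  1890: Sun (+1) ✓
  1891: Mon (+1)  1892: Wed (+2)  1893: Thu (+1)  1894: Fri (+1)  1895: Sat (+1)
  1896: Mon (+2)  1897: Tue (+1)  1898: Wed (+1)  1899: Thu (+1)
Sunday years: 1823, 1828, 1834, 1845, 1851, 1856, 1862, 1873, 1879, 1884, 1890 — 11 in total.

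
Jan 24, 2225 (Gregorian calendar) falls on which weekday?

Monday

January 1, 2225 is a Saturday.
January 24 is day 24 of the year, i.e. 23 days after Jan 1.
23 mod 7 = 2, so advance 2 weekdays from Saturday: Monday.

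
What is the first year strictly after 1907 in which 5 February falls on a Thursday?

From one year to the next, a fixed date's weekday advances by 1, or by 2 when a Feb 29 lies between the two dates.
1907: February 5 is Tuesday.
1908: Wednesday (+1)
1909: Friday (+2)
1910: Saturday (+1)
1911: Sunday (+1)
1912: Monday (+1)
1913: Wednesday (+2)
1914: Thursday (+1)
5 February falls on a Thursday in 1914.

1914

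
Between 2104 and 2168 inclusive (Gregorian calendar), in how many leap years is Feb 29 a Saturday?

2

Leap years in 2104–2168: 17 of them.
Feb 29 weekday advances by 5 (mod 7) from one leap year to the next four years later (or differs when a century non-leap intervenes).
Leap-day weekdays: 2104:Fri 2108:Wed 2112:Mon 2116:Sat✓ 2120:Thu 2124:Tue 2128:Sun 2132:Fri 2136:Wed 2140:Mon 2144:Sat✓ 2148:Thu 2152:Tue 2156:Sun 2160:Fri 2164:Wed 2168:Mon
Saturday: 2116, 2144 → 2.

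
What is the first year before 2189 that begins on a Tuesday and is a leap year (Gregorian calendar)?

2188

Jan 1 advances by 2 weekdays after a leap year and by 1 after a common year.
2189: Jan 1 is Thursday.
2188: Tuesday (leap)
2188 begins on a Tuesday and is a leap year.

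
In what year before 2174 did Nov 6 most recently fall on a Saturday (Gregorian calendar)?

2173

From one year to the next, a fixed date's weekday advances by 1, or by 2 when a Feb 29 lies between the two dates.
2174: November 6 is Sunday.
2173: Saturday (−1)
Nov 6 falls on a Saturday in 2173.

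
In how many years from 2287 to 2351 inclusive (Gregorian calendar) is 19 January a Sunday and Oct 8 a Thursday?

3

Check each year's weekday for 19 January and Oct 8:
  2287: Wed/Sat  2288: Thu/Mon  2289: Sat/Tue  2290: Sun/Wed  2291: Mon/Thu  2292: Tue/Sat  2293: Thu/Sun  2294: Fri/Mon  2295: Sat/Tue  2296: Sun/Thu ✓  2297: Tue/Fri  2298: Wed/Sat  2299: Thu/Sun  2300: Fri/Mon  …(37 more)…  2338: Wed/Sat  2339: Thu/Sun  2340: Fri/Tue  2341: Sun/Wed  2342: Mon/Thu  2343: Tue/Fri  2344: Wed/Sun  2345: Fri/Mon  2346: Sat/Tue  2347: Sun/Wed  2348: Mon/Fri  2349: Wed/Sat  2350: Thu/Sun  2351: Fri/Mon
Both conditions hold in: 2296, 2308, 2336 — 3.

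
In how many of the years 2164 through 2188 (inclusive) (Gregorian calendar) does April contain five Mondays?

8

April has 30 days; it has five Mondays when Monday falls among the first (month-length − 28) days — i.e. when April 1 is one of Monday/Sunday.
April 1 by year: 2164:Sun✓ 2165:Mon✓ 2166:Tue 2167:Wed 2168:Fri 2169:Sat 2170:Sun✓ 2171:Mon✓ 2172:Wed 2173:Thu 2174:Fri 2175:Sat 2176:Mon✓ 2177:Tue 2178:Wed 2179:Thu 2180:Sat 2181:Sun✓ 2182:Mon✓ 2183:Tue 2184:Thu 2185:Fri 2186:Sat 2187:Sun✓ 2188:Tue
Years with five Mondays: 2164, 2165, 2170, 2171, 2176, 2181, 2182, 2187 → 8.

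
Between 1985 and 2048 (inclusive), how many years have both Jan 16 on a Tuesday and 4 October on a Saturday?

0

Check each year's weekday for Jan 16 and 4 October:
  1985: Wed/Fri  1986: Thu/Sat  1987: Fri/Sun  1988: Sat/Tue  1989: Mon/Wed  1990: Tue/Thu  1991: Wed/Fri  1992: Thu/Sun  1993: Sat/Mon  1994: Sun/Tue  1995: Mon/Wed  1996: Tue/Fri  1997: Thu/Sat  1998: Fri/Sun  …(36 more)…  2035: Tue/Thu  2036: Wed/Sat  2037: Fri/Sun  2038: Sat/Mon  2039: Sun/Tue  2040: Mon/Thu  2041: Wed/Fri  2042: Thu/Sat  2043: Fri/Sun  2044: Sat/Tue  2045: Mon/Wed  2046: Tue/Thu  2047: Wed/Fri  2048: Thu/Sun
Both conditions hold in: no year — 0.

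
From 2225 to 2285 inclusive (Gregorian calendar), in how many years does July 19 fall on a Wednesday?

9

Track July 19's weekday year by year (advancing +1, or +2 across a Feb 29):
  2225: Tue  2226: Wed (+1) ✓  2227: Thu (+1)  2228: Sat (+2)  2229: Sun (+1)
  2230: Mon (+1)  2231: Tue (+1)  2232: Thu (+2)  2233: Fri (+1)  2234: Sat (+1)
  2235: Sun (+1)  2236: Tue (+2)  2237: Wed (+1) ✓  2238: Thu (+1)  … (33 more years) …
  2272: Fri (+2)  2273: Sat (+1)  2274: Sun (+1)  2275: Mon (+1)  2276: Wed (+2) ✓
  2277: Thu (+1)  2278: Fri (+1)  2279: Sat (+1)  2280: Mon (+2)  2281: Tue (+1)
  2282: Wed (+1) ✓  2283: Thu (+1)  2284: Sat (+2)  2285: Sun (+1)
Wednesday years: 2226, 2237, 2243, 2248, 2254, 2265, 2271, 2276, 2282 — 9 in total.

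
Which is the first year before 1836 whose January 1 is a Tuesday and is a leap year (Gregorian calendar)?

1828

Jan 1 advances by 2 weekdays after a leap year and by 1 after a common year.
1836: Jan 1 is Friday (leap).
1835: Thursday
1834: Wednesday
1833: Tuesday
1832: Sunday (leap)
1831: Saturday
1830: Friday
1829: Thursday
1828: Tuesday (leap)
1828 begins on a Tuesday and is a leap year.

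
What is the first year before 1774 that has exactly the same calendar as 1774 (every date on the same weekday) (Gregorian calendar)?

1763

Two years share a calendar iff Jan 1 falls on the same weekday and both are leap or both are common. 1774: Jan 1 is Saturday, common year.
1773: Jan 1 Friday, common
1772: Jan 1 Wednesday, leap
1771: Jan 1 Tuesday, common
1770: Jan 1 Monday, common
1769: Jan 1 Sunday, common
1768: Jan 1 Friday, leap
1767: Jan 1 Thursday, common
1766: Jan 1 Wednesday, common
1765: Jan 1 Tuesday, common
1764: Jan 1 Sunday, leap
1763: Jan 1 Saturday, common
1763 matches on both conditions.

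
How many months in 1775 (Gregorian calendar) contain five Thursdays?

4

A month of length L has five Thursdays iff its first Thursday is on day ≤ L−28 (so day 1–3 in a 31-day month, 1–2 in a 30-day month, day 1 in a leap February).
Checking each month of 1775: Jan starts Sun (31d); Feb starts Wed (28d); Mar starts Wed (31d) ✓; Apr starts Sat (30d); May starts Mon (31d); Jun starts Thu (30d) ✓; Jul starts Sat (31d); Aug starts Tue (31d) ✓; Sep starts Fri (30d); Oct starts Sun (31d); Nov starts Wed (30d) ✓; Dec starts Fri (31d).
Five-Thursday months: March, June, August, November → 4.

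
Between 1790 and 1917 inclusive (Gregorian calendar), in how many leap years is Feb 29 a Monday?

Leap years in 1790–1917: 30 of them.
Feb 29 weekday advances by 5 (mod 7) from one leap year to the next four years later (or differs when a century non-leap intervenes).
Leap-day weekdays: 1792:Wed 1796:Mon✓ 1804:Wed 1808:Mon✓ 1812:Sat 1816:Thu 1820:Tue 1824:Sun 1828:Fri 1832:Wed 1836:Mon✓ 1840:Sat 1844:Thu …(4 more)… 1864:Mon✓ 1868:Sat 1872:Thu 1876:Tue 1880:Sun 1884:Fri 1888:Wed 1892:Mon✓ 1896:Sat 1904:Mon✓ 1908:Sat 1912:Thu 1916:Tue
Monday: 1796, 1808, 1836, 1864, 1892, 1904 → 6.

6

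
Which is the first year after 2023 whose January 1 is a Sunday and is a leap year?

2040

Jan 1 advances by 2 weekdays after a leap year and by 1 after a common year.
2023: Jan 1 is Sunday.
2024: Monday (leap)
2025: Wednesday
2026: Thursday
2027: Friday
2028: Saturday (leap)
2029: Monday
2030: Tuesday
2031: Wednesday
2032: Thursday (leap)
2033: Saturday
2034: Sunday
2035: Monday
2036: Tuesday (leap)
2037: Thursday
2038: Friday
2039: Saturday
2040: Sunday (leap)
2040 begins on a Sunday and is a leap year.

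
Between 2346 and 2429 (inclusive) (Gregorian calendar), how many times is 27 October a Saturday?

Track 27 October's weekday year by year (advancing +1, or +2 across a Feb 29):
  2346: Sun  2347: Mon (+1)  2348: Wed (+2)  2349: Thu (+1)  2350: Fri (+1)
  2351: Sat (+1) ✓  2352: Mon (+2)  2353: Tue (+1)  2354: Wed (+1)  2355: Thu (+1)
  2356: Sat (+2) ✓  2357: Sun (+1)  2358: Mon (+1)  2359: Tue (+1)  … (56 more years) …
  2416: Thu (+2)  2417: Fri (+1)  2418: Sat (+1) ✓  2419: Sun (+1)  2420: Tue (+2)
  2421: Wed (+1)  2422: Thu (+1)  2423: Fri (+1)  2424: Sun (+2)  2425: Mon (+1)
  2426: Tue (+1)  2427: Wed (+1)  2428: Fri (+2)  2429: Sat (+1) ✓
Saturday years: 2351, 2356, 2362, 2373, 2379, 2384, 2390, 2401, 2407, 2412, 2418, 2429 — 12 in total.

12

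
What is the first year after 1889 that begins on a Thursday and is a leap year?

Jan 1 advances by 2 weekdays after a leap year and by 1 after a common year.
1889: Jan 1 is Tuesday.
1890: Wednesday
1891: Thursday
1892: Friday (leap)
1893: Sunday
1894: Monday
1895: Tuesday
1896: Wednesday (leap)
1897: Friday
1898: Saturday
1899: Sunday
1900: Monday
1901: Tuesday
1902: Wednesday
1903: Thursday
1904: Friday (leap)
1905: Sunday
1906: Monday
1907: Tuesday
1908: Wednesday (leap)
1909: Friday
1910: Saturday
1911: Sunday
1912: Monday (leap)
1913: Wednesday
1914: Thursday
1915: Friday
1916: Saturday (leap)
1917: Monday
1918: Tuesday
1919: Wednesday
1920: Thursday (leap)
1920 begins on a Thursday and is a leap year.

1920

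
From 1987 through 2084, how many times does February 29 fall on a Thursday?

4

Leap years in 1987–2084: 25 of them.
Feb 29 weekday advances by 5 (mod 7) from one leap year to the next four years later (or differs when a century non-leap intervenes).
Leap-day weekdays: 1988:Mon 1992:Sat 1996:Thu✓ 2000:Tue 2004:Sun 2008:Fri 2012:Wed 2016:Mon 2020:Sat 2024:Thu✓ 2028:Tue 2032:Sun 2036:Fri 2040:Wed 2044:Mon 2048:Sat 2052:Thu✓ 2056:Tue 2060:Sun 2064:Fri 2068:Wed 2072:Mon 2076:Sat 2080:Thu✓ 2084:Tue
Thursday: 1996, 2024, 2052, 2080 → 4.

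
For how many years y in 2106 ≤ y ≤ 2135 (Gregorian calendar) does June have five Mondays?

June has 30 days; it has five Mondays when Monday falls among the first (month-length − 28) days — i.e. when June 1 is one of Monday/Sunday.
June 1 by year: 2106:Tue 2107:Wed 2108:Fri 2109:Sat 2110:Sun✓ 2111:Mon✓ 2112:Wed 2113:Thu 2114:Fri 2115:Sat 2116:Mon✓ 2117:Tue 2118:Wed 2119:Thu 2120:Sat 2121:Sun✓ 2122:Mon✓ 2123:Tue 2124:Thu 2125:Fri 2126:Sat 2127:Sun✓ 2128:Tue 2129:Wed 2130:Thu 2131:Fri 2132:Sun✓ 2133:Mon✓ 2134:Tue 2135:Wed
Years with five Mondays: 2110, 2111, 2116, 2121, 2122, 2127, 2132, 2133 → 8.

8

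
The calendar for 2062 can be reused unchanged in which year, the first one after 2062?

Two years share a calendar iff Jan 1 falls on the same weekday and both are leap or both are common. 2062: Jan 1 is Sunday, common year.
2063: Jan 1 Monday, common
2064: Jan 1 Tuesday, leap
2065: Jan 1 Thursday, common
2066: Jan 1 Friday, common
2067: Jan 1 Saturday, common
2068: Jan 1 Sunday, leap
2069: Jan 1 Tuesday, common
2070: Jan 1 Wednesday, common
2071: Jan 1 Thursday, common
2072: Jan 1 Friday, leap
2073: Jan 1 Sunday, common
2073 matches on both conditions.

2073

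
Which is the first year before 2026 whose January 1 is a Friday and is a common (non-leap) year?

2021

Jan 1 advances by 2 weekdays after a leap year and by 1 after a common year.
2026: Jan 1 is Thursday.
2025: Wednesday
2024: Monday (leap)
2023: Sunday
2022: Saturday
2021: Friday
2021 begins on a Friday and is a common year.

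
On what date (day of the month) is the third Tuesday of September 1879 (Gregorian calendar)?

16

September 1, 1879 is a Monday, so the first Tuesday is the 2nd.
The third Tuesday is 2 + 14 = 16.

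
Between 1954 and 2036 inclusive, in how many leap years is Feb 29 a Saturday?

Leap years in 1954–2036: 21 of them.
Feb 29 weekday advances by 5 (mod 7) from one leap year to the next four years later (or differs when a century non-leap intervenes).
Leap-day weekdays: 1956:Wed 1960:Mon 1964:Sat✓ 1968:Thu 1972:Tue 1976:Sun 1980:Fri 1984:Wed 1988:Mon 1992:Sat✓ 1996:Thu 2000:Tue 2004:Sun 2008:Fri 2012:Wed 2016:Mon 2020:Sat✓ 2024:Thu 2028:Tue 2032:Sun 2036:Fri
Saturday: 1964, 1992, 2020 → 3.

3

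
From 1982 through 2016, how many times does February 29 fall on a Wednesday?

Leap years in 1982–2016: 9 of them.
Feb 29 weekday advances by 5 (mod 7) from one leap year to the next four years later (or differs when a century non-leap intervenes).
Leap-day weekdays: 1984:Wed✓ 1988:Mon 1992:Sat 1996:Thu 2000:Tue 2004:Sun 2008:Fri 2012:Wed✓ 2016:Mon
Wednesday: 1984, 2012 → 2.

2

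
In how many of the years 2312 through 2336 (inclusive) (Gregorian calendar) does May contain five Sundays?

10

May has 31 days; it has five Sundays when Sunday falls among the first (month-length − 28) days — i.e. when May 1 is one of Sunday/Saturday/Friday.
May 1 by year: 2312:Wed 2313:Thu 2314:Fri✓ 2315:Sat✓ 2316:Mon 2317:Tue 2318:Wed 2319:Thu 2320:Sat✓ 2321:Sun✓ 2322:Mon 2323:Tue 2324:Thu 2325:Fri✓ 2326:Sat✓ 2327:Sun✓ 2328:Tue 2329:Wed 2330:Thu 2331:Fri✓ 2332:Sun✓ 2333:Mon 2334:Tue 2335:Wed 2336:Fri✓
Years with five Sundays: 2314, 2315, 2320, 2321, 2325, 2326, 2327, 2331, 2332, 2336 → 10.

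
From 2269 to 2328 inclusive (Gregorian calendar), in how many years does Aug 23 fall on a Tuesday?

9

Track Aug 23's weekday year by year (advancing +1, or +2 across a Feb 29):
  2269: Mon  2270: Tue (+1) ✓  2271: Wed (+1)  2272: Fri (+2)  2273: Sat (+1)
  2274: Sun (+1)  2275: Mon (+1)  2276: Wed (+2)  2277: Thu (+1)  2278: Fri (+1)
  2279: Sat (+1)  2280: Mon (+2)  2281: Tue (+1) ✓  2282: Wed (+1)  … (32 more years) …
  2315: Mon (+1)  2316: Wed (+2)  2317: Thu (+1)  2318: Fri (+1)  2319: Sat (+1)
  2320: Mon (+2)  2321: Tue (+1) ✓  2322: Wed (+1)  2323: Thu (+1)  2324: Sat (+2)
  2325: Sun (+1)  2326: Mon (+1)  2327: Tue (+1) ✓  2328: Thu (+2)
Tuesday years: 2270, 2281, 2287, 2292, 2298, 2304, 2310, 2321, 2327 — 9 in total.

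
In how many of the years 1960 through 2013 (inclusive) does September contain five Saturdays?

September has 30 days; it has five Saturdays when Saturday falls among the first (month-length − 28) days — i.e. when September 1 is one of Saturday/Friday.
September 1 by year: 1960:Thu 1961:Fri✓ 1962:Sat✓ 1963:Sun 1964:Tue 1965:Wed 1966:Thu 1967:Fri✓ 1968:Sun 1969:Mon 1970:Tue 1971:Wed 1972:Fri✓ 1973:Sat✓ 1974:Sun …(24 more)… 1999:Wed 2000:Fri✓ 2001:Sat✓ 2002:Sun 2003:Mon 2004:Wed 2005:Thu 2006:Fri✓ 2007:Sat✓ 2008:Mon 2009:Tue 2010:Wed 2011:Thu 2012:Sat✓ 2013:Sun
Years with five Saturdays: 1961, 1962, 1967, 1972, 1973, 1978, 1979, 1984, 1989, 1990, 1995, 2000, 2001, 2006, 2007, 2012 → 16.

16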